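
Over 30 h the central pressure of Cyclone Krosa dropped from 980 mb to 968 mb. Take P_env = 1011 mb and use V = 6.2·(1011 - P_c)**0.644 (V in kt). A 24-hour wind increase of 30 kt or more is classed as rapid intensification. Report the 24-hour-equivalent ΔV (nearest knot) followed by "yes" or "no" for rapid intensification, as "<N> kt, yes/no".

11 kt, no

V₁: ΔP = 31, V ≈ 6.2 × 31^0.644 ≈ 56.60 kt.
V₂: ΔP = 43, V ≈ 6.2 × 43^0.644 ≈ 69.88 kt.
ΔV over 30 h = 13.28 kt → 24 h equivalent = 13.28 × 24/30 ≈ 10.62 kt.
11 kt < 30 kt ⇒ not rapid intensification.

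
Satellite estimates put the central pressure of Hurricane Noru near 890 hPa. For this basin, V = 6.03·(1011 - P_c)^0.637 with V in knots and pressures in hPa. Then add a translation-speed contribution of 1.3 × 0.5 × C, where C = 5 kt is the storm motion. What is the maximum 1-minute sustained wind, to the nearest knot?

ΔP = 1011 − 890 = 121 hPa.
121^0.637 ≈ 21.219.
V ≈ 6.03 × 21.219 ≈ 128.0 kt.
Translation term: 1.3 × 0.5 × 5 = 3.25 kt.
Corrected V ≈ 131.25 kt → 131 kt.

131 kt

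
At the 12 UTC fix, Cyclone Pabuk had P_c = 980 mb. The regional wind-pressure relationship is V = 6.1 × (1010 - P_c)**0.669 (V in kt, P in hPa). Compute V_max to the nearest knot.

ΔP = 1010 − 980 = 30 mb.
30^0.669 ≈ 9.732.
V ≈ 6.1 × 9.732 ≈ 59.4 kt.

59 kt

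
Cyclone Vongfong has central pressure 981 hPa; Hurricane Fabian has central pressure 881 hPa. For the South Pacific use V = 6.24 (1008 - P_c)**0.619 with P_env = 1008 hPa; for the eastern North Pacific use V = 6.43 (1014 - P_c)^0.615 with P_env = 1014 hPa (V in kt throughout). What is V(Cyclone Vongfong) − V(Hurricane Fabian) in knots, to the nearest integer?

Cyclone Vongfong: ΔP = 27; V ≈ 6.24 × 27^0.619 ≈ 48.00 kt.
Hurricane Fabian: ΔP = 133; V ≈ 6.43 × 133^0.615 ≈ 130.13 kt.
Difference ≈ 48.00 − 130.13 = -82.13 → -82 kt.

-82 kt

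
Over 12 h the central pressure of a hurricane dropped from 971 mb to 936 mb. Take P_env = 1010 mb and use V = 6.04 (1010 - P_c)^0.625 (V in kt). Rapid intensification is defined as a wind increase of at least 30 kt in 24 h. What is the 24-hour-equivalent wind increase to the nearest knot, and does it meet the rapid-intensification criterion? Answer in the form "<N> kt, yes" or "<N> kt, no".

V₁: ΔP = 39, V ≈ 6.04 × 39^0.625 ≈ 59.63 kt.
V₂: ΔP = 74, V ≈ 6.04 × 74^0.625 ≈ 88.98 kt.
ΔV over 12 h = 29.35 kt → 24 h equivalent = 29.35 × 24/12 ≈ 58.70 kt.
59 kt ≥ 30 kt ⇒ rapid intensification.

59 kt, yes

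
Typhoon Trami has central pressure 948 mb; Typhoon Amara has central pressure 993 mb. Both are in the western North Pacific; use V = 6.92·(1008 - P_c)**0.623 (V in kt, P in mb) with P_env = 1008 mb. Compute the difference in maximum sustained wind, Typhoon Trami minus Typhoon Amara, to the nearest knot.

51 kt

Typhoon Trami: ΔP = 60; V ≈ 6.92 × 60^0.623 ≈ 88.69 kt.
Typhoon Amara: ΔP = 15; V ≈ 6.92 × 15^0.623 ≈ 37.39 kt.
Difference ≈ 88.69 − 37.39 = 51.30 → 51 kt.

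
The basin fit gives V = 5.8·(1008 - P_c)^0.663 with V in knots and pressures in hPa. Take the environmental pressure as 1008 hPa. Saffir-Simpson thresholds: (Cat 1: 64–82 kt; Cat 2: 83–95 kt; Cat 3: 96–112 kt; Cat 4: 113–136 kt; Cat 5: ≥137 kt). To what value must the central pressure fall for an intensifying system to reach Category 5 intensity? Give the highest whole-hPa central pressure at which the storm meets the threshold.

890 hPa

Category 5 begins at V = 137 kt.
Required ΔP = (137/5.8)^(1/0.663) = 23.621^1.508 ≈ 117.85 hPa.
P_c ≤ 1008 − 117.85 = 890.15, so the highest integer P_c is 890 hPa.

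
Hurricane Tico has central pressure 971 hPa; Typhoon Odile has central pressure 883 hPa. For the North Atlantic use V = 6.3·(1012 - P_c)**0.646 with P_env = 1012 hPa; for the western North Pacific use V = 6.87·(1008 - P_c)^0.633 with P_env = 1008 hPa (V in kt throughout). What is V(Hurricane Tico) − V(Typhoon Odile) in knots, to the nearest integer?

Hurricane Tico: ΔP = 41; V ≈ 6.3 × 41^0.646 ≈ 69.37 kt.
Typhoon Odile: ΔP = 125; V ≈ 6.87 × 125^0.633 ≈ 145.98 kt.
Difference ≈ 69.37 − 145.98 = -76.61 → -77 kt.

-77 kt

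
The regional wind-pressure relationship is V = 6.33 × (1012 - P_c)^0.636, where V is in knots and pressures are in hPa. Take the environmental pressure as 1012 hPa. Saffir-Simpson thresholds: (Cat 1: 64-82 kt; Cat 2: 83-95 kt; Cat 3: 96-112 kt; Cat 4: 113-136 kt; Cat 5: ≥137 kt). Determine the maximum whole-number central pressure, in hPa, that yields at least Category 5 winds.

886 hPa

Category 5 begins at V = 137 kt.
Required ΔP = (137/6.33)^(1/0.636) = 21.643^1.572 ≈ 125.76 hPa.
P_c ≤ 1012 − 125.76 = 886.24, so the highest integer P_c is 886 hPa.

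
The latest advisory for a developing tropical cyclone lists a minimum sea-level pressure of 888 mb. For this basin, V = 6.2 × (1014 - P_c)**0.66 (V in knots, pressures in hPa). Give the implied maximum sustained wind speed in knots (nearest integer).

151 kt

ΔP = 1014 − 888 = 126 mb.
126^0.66 ≈ 24.336.
V ≈ 6.2 × 24.336 ≈ 150.9 kt.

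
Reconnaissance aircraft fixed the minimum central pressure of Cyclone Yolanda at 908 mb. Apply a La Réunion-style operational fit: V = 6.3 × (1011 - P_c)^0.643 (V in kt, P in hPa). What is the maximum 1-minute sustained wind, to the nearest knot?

124 kt

ΔP = 1011 − 908 = 103 mb.
103^0.643 ≈ 19.690.
V ≈ 6.3 × 19.690 ≈ 124.0 kt.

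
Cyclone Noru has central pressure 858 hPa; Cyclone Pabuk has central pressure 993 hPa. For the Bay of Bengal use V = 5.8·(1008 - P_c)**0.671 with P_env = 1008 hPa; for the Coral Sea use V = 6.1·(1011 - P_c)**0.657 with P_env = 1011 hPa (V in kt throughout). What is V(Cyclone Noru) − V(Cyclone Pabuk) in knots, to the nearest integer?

127 kt

Cyclone Noru: ΔP = 150; V ≈ 5.8 × 150^0.671 ≈ 167.33 kt.
Cyclone Pabuk: ΔP = 18; V ≈ 6.1 × 18^0.657 ≈ 40.74 kt.
Difference ≈ 167.33 − 40.74 = 126.59 → 127 kt.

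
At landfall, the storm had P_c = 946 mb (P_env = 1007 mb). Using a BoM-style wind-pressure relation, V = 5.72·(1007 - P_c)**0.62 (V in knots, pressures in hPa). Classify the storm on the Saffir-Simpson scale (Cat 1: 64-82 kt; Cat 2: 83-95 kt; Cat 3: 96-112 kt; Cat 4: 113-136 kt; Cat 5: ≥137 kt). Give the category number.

1

ΔP = 1007 − 946 = 61 mb.
V ≈ 5.72 × 61^0.62 = 5.72 × 12.79 ≈ 73 kt.
73 kt falls in the Category 1 band.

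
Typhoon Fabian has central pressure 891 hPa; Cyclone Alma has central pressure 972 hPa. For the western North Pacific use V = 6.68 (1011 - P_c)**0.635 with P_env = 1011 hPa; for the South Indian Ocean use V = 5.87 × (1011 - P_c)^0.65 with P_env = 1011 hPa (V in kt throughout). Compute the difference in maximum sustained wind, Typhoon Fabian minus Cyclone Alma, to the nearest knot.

76 kt

Typhoon Fabian: ΔP = 120; V ≈ 6.68 × 120^0.635 ≈ 139.66 kt.
Cyclone Alma: ΔP = 39; V ≈ 5.87 × 39^0.65 ≈ 63.51 kt.
Difference ≈ 139.66 − 63.51 = 76.15 → 76 kt.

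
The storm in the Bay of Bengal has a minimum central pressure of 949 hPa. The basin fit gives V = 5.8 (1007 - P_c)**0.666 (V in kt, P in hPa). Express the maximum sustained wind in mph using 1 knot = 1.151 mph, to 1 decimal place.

99.8 mph

ΔP = 1007 − 949 = 58 hPa.
V ≈ 5.8 × 58^0.666 = 5.8 × 14.943 ≈ 86.670 kt.
86.670 × 1.151 ≈ 99.76 mph → 99.8 mph.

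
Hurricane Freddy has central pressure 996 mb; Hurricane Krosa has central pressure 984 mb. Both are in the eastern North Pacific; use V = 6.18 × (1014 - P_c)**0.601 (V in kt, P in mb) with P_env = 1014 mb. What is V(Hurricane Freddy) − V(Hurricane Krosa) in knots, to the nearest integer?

Hurricane Freddy: ΔP = 18; V ≈ 6.18 × 18^0.601 ≈ 35.11 kt.
Hurricane Krosa: ΔP = 30; V ≈ 6.18 × 30^0.601 ≈ 47.72 kt.
Difference ≈ 35.11 − 47.72 = -12.61 → -13 kt.

-13 kt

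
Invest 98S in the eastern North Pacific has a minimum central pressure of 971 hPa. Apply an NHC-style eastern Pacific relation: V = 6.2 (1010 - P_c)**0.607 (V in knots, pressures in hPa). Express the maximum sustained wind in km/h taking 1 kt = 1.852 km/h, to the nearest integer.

ΔP = 1010 − 971 = 39 hPa.
V ≈ 6.2 × 39^0.607 = 6.2 × 9.242 ≈ 57.302 kt.
57.302 × 1.852 ≈ 106.12 km/h → 106 km/h.

106 km/h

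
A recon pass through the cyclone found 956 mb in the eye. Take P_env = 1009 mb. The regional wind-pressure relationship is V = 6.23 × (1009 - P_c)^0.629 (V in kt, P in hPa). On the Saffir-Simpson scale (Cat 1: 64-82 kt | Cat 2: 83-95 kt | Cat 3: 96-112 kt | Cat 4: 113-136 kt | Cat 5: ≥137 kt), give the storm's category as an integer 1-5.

1

ΔP = 1009 − 956 = 53 mb.
V ≈ 6.23 × 53^0.629 = 6.23 × 12.15 ≈ 76 kt.
76 kt falls in the Category 1 band.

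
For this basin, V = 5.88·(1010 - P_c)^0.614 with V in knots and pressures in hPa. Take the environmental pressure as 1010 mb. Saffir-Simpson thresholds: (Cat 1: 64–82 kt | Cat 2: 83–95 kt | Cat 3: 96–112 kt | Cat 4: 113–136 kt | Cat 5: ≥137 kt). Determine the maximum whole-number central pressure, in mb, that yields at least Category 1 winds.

961 mb

Category 1 begins at V = 64 kt.
Required ΔP = (64/5.88)^(1/0.614) = 10.884^1.629 ≈ 48.82 mb.
P_c ≤ 1010 − 48.82 = 961.18, so the highest integer P_c is 961 mb.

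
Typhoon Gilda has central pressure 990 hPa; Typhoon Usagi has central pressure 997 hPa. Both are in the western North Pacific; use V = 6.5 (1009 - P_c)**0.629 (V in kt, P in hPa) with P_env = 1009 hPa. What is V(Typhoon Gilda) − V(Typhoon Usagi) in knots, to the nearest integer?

Typhoon Gilda: ΔP = 19; V ≈ 6.5 × 19^0.629 ≈ 41.42 kt.
Typhoon Usagi: ΔP = 12; V ≈ 6.5 × 12^0.629 ≈ 31.03 kt.
Difference ≈ 41.42 − 31.03 = 10.39 → 10 kt.

10 kt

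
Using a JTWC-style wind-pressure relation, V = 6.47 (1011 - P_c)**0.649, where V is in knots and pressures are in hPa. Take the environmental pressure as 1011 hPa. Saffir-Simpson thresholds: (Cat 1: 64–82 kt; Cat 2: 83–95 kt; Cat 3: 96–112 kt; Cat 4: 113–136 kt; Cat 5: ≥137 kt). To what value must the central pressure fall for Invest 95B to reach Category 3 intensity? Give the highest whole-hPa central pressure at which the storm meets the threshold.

Category 3 begins at V = 96 kt.
Required ΔP = (96/6.47)^(1/0.649) = 14.838^1.541 ≈ 63.81 hPa.
P_c ≤ 1011 − 63.81 = 947.19, so the highest integer P_c is 947 hPa.

947 hPa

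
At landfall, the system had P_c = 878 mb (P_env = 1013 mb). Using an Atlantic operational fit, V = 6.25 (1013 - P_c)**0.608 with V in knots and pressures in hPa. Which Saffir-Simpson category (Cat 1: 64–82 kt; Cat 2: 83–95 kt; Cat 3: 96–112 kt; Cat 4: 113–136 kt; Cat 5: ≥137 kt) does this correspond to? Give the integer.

ΔP = 1013 − 878 = 135 mb.
V ≈ 6.25 × 135^0.608 = 6.25 × 19.74 ≈ 123 kt.
123 kt falls in the Category 4 band.

4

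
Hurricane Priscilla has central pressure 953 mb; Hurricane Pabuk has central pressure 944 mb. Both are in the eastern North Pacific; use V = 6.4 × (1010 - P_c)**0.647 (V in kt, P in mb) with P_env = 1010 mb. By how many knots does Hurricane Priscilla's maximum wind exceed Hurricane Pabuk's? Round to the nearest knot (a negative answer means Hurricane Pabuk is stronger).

-9 kt

Hurricane Priscilla: ΔP = 57; V ≈ 6.4 × 57^0.647 ≈ 87.54 kt.
Hurricane Pabuk: ΔP = 66; V ≈ 6.4 × 66^0.647 ≈ 96.26 kt.
Difference ≈ 87.54 − 96.26 = -8.72 → -9 kt.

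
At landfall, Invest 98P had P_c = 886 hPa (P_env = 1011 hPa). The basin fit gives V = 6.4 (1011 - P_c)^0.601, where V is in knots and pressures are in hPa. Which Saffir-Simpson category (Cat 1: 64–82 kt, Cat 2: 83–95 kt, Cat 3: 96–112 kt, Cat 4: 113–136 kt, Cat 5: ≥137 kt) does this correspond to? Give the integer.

ΔP = 1011 − 886 = 125 hPa.
V ≈ 6.4 × 125^0.601 = 6.4 × 18.21 ≈ 117 kt.
117 kt falls in the Category 4 band.

4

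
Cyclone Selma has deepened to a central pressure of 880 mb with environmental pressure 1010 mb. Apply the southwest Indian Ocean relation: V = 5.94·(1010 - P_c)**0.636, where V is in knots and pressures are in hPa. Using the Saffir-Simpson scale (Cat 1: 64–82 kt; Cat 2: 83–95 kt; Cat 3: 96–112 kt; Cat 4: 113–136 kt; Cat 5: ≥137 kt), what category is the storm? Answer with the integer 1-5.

ΔP = 1010 − 880 = 130 mb.
V ≈ 5.94 × 130^0.636 = 5.94 × 22.10 ≈ 131 kt.
131 kt falls in the Category 4 band.

4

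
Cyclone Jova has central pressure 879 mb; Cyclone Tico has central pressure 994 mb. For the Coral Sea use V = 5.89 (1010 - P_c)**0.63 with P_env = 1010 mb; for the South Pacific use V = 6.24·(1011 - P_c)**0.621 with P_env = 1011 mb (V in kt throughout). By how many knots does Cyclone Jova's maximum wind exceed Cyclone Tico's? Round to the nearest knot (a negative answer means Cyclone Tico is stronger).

91 kt

Cyclone Jova: ΔP = 131; V ≈ 5.89 × 131^0.63 ≈ 127.06 kt.
Cyclone Tico: ΔP = 17; V ≈ 6.24 × 17^0.621 ≈ 36.25 kt.
Difference ≈ 127.06 − 36.25 = 90.81 → 91 kt.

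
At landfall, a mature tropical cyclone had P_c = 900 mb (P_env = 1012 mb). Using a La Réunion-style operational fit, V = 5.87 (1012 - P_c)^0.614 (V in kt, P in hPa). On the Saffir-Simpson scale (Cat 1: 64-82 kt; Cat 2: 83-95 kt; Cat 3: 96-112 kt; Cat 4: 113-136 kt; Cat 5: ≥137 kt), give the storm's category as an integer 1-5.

3

ΔP = 1012 − 900 = 112 mb.
V ≈ 5.87 × 112^0.614 = 5.87 × 18.12 ≈ 106 kt.
106 kt falls in the Category 3 band.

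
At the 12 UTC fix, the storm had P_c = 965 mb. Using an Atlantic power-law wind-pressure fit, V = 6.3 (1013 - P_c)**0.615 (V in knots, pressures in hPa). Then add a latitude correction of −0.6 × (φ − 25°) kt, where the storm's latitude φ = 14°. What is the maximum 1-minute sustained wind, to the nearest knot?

75 kt

ΔP = 1013 − 965 = 48 mb.
48^0.615 ≈ 10.813.
V ≈ 6.3 × 10.813 ≈ 68.1 kt.
Latitude correction: −0.6 × (14 − 25) = 6.6 kt.
Corrected V ≈ 74.7 kt → 75 kt.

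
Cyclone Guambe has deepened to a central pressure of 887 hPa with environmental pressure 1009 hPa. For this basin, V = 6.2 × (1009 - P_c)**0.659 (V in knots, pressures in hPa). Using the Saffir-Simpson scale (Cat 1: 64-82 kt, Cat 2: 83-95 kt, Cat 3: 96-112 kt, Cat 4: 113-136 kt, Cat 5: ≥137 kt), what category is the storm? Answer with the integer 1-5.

ΔP = 1009 − 887 = 122 hPa.
V ≈ 6.2 × 122^0.659 = 6.2 × 23.71 ≈ 147 kt.
147 kt falls in the Category 5 band.

5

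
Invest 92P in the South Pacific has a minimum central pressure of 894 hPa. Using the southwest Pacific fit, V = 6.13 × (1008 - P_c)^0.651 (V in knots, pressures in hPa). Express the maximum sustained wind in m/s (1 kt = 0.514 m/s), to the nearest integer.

69 m/s

ΔP = 1008 − 894 = 114 hPa.
V ≈ 6.13 × 114^0.651 = 6.13 × 21.830 ≈ 133.815 kt.
133.815 × 0.514 ≈ 68.78 m/s → 69 m/s.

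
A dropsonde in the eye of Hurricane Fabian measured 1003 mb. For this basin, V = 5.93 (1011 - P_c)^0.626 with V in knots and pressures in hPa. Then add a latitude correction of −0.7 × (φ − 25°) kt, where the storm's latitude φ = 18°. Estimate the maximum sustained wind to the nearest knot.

27 kt

ΔP = 1011 − 1003 = 8 mb.
8^0.626 ≈ 3.676.
V ≈ 5.93 × 3.676 ≈ 21.8 kt.
Latitude correction: −0.7 × (18 − 25) = 4.9 kt.
Corrected V ≈ 26.7 kt → 27 kt.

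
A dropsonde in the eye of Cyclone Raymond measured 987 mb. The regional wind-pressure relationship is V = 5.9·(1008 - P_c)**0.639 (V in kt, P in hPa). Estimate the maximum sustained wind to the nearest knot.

41 kt

ΔP = 1008 − 987 = 21 mb.
21^0.639 ≈ 6.997.
V ≈ 5.9 × 6.997 ≈ 41.3 kt.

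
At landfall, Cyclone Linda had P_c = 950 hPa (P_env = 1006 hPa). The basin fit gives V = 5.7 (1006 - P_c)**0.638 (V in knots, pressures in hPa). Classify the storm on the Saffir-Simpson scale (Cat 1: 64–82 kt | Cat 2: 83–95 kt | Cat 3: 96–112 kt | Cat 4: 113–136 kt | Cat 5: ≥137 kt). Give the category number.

1

ΔP = 1006 − 950 = 56 hPa.
V ≈ 5.7 × 56^0.638 = 5.7 × 13.04 ≈ 74 kt.
74 kt falls in the Category 1 band.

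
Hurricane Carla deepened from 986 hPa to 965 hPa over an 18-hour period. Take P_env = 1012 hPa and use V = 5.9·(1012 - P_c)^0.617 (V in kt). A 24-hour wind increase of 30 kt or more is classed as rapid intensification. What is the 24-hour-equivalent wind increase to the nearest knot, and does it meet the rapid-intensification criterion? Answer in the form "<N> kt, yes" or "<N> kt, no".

V₁: ΔP = 26, V ≈ 5.9 × 26^0.617 ≈ 44.04 kt.
V₂: ΔP = 47, V ≈ 5.9 × 47^0.617 ≈ 63.47 kt.
ΔV over 18 h = 19.43 kt → 24 h equivalent = 19.43 × 24/18 ≈ 25.91 kt.
26 kt < 30 kt ⇒ not rapid intensification.

26 kt, no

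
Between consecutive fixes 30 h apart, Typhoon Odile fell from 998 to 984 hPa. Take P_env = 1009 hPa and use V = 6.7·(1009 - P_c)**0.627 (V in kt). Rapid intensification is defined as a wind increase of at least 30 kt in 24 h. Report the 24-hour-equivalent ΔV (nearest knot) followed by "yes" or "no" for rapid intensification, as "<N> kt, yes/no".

V₁: ΔP = 11, V ≈ 6.7 × 11^0.627 ≈ 30.13 kt.
V₂: ΔP = 25, V ≈ 6.7 × 25^0.627 ≈ 50.42 kt.
ΔV over 30 h = 20.29 kt → 24 h equivalent = 20.29 × 24/30 ≈ 16.23 kt.
16 kt < 30 kt ⇒ not rapid intensification.

16 kt, no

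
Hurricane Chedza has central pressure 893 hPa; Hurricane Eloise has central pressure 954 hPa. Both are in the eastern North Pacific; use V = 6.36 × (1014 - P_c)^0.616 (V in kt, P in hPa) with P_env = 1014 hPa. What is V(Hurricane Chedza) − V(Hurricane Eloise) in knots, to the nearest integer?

43 kt

Hurricane Chedza: ΔP = 121; V ≈ 6.36 × 121^0.616 ≈ 122.03 kt.
Hurricane Eloise: ΔP = 60; V ≈ 6.36 × 60^0.616 ≈ 79.21 kt.
Difference ≈ 122.03 − 79.21 = 42.82 → 43 kt.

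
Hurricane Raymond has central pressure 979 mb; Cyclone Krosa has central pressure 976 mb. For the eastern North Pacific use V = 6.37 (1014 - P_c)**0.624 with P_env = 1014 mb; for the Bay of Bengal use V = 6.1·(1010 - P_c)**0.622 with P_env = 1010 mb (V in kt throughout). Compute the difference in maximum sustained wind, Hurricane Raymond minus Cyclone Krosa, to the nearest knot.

4 kt

Hurricane Raymond: ΔP = 35; V ≈ 6.37 × 35^0.624 ≈ 58.56 kt.
Cyclone Krosa: ΔP = 34; V ≈ 6.1 × 34^0.622 ≈ 54.69 kt.
Difference ≈ 58.56 − 54.69 = 3.87 → 4 kt.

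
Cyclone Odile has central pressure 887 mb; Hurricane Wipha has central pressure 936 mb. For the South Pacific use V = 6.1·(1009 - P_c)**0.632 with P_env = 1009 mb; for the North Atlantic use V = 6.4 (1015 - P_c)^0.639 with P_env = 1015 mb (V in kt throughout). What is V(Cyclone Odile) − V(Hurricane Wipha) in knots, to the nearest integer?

Cyclone Odile: ΔP = 122; V ≈ 6.1 × 122^0.632 ≈ 127.03 kt.
Hurricane Wipha: ΔP = 79; V ≈ 6.4 × 79^0.639 ≈ 104.42 kt.
Difference ≈ 127.03 − 104.42 = 22.61 → 23 kt.

23 kt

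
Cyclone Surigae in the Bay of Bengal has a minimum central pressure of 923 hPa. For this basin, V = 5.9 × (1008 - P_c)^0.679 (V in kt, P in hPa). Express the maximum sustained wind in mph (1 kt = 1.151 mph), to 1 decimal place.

ΔP = 1008 − 923 = 85 hPa.
V ≈ 5.9 × 85^0.679 = 5.9 × 20.421 ≈ 120.483 kt.
120.483 × 1.151 ≈ 138.68 mph → 138.7 mph.

138.7 mph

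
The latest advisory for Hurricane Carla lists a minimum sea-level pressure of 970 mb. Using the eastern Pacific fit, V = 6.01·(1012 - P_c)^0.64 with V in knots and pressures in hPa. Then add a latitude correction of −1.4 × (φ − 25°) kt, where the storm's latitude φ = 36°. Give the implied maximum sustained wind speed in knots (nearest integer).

ΔP = 1012 − 970 = 42 mb.
42^0.64 ≈ 10.937.
V ≈ 6.01 × 10.937 ≈ 65.7 kt.
Latitude correction: −1.4 × (36 − 25) = -15.4 kt.
Corrected V ≈ 50.3 kt → 50 kt.

50 kt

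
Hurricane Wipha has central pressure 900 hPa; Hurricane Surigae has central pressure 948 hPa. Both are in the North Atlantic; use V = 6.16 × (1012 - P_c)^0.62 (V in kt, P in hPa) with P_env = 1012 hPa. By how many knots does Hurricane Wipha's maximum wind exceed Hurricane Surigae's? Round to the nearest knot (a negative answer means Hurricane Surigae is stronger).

Hurricane Wipha: ΔP = 112; V ≈ 6.16 × 112^0.62 ≈ 114.84 kt.
Hurricane Surigae: ΔP = 64; V ≈ 6.16 × 64^0.62 ≈ 81.17 kt.
Difference ≈ 114.84 − 81.17 = 33.67 → 34 kt.

34 kt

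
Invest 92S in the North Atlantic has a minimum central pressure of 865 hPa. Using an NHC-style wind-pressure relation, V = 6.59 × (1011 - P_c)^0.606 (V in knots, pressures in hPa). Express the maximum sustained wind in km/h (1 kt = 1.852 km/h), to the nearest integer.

250 km/h

ΔP = 1011 − 865 = 146 hPa.
V ≈ 6.59 × 146^0.606 = 6.59 × 20.493 ≈ 135.046 kt.
135.046 × 1.852 ≈ 250.11 km/h → 250 km/h.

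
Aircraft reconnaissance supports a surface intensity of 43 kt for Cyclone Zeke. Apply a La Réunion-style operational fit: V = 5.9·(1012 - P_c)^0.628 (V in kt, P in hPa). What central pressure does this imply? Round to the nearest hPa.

ΔP = (V / 5.9)^(1/0.628) = (43/5.9)^1.592.
43/5.9 = 7.288; 7.288^1.592 ≈ 23.64 hPa.
P_c = 1012 − 23.64 = 988.36 ≈ 988 hPa.

988 hPa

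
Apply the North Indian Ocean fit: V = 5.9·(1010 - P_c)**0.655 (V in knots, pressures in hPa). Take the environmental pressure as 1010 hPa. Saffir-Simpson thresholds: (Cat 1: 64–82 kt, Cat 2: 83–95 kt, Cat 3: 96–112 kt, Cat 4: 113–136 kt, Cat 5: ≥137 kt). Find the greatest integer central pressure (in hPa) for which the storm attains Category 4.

Category 4 begins at V = 113 kt.
Required ΔP = (113/5.9)^(1/0.655) = 19.153^1.527 ≈ 90.70 hPa.
P_c ≤ 1010 − 90.70 = 919.30, so the highest integer P_c is 919 hPa.

919 hPa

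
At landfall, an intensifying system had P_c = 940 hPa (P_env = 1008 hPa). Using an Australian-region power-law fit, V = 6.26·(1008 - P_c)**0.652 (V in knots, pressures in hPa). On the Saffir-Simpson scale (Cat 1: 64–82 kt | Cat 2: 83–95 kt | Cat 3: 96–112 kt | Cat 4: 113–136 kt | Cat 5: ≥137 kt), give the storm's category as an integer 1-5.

ΔP = 1008 − 940 = 68 hPa.
V ≈ 6.26 × 68^0.652 = 6.26 × 15.66 ≈ 98 kt.
98 kt falls in the Category 3 band.

3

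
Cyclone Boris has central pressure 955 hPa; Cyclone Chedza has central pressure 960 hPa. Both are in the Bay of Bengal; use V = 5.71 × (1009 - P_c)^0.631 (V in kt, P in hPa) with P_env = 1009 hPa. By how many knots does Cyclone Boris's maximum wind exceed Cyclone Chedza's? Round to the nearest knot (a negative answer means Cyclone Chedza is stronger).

Cyclone Boris: ΔP = 54; V ≈ 5.71 × 54^0.631 ≈ 70.76 kt.
Cyclone Chedza: ΔP = 49; V ≈ 5.71 × 49^0.631 ≈ 66.55 kt.
Difference ≈ 70.76 − 66.55 = 4.21 → 4 kt.

4 kt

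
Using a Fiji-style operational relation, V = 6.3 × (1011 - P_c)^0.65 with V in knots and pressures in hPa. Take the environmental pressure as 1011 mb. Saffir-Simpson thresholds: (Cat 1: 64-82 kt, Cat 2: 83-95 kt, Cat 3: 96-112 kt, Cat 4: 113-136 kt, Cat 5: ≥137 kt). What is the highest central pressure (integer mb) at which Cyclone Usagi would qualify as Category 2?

958 mb

Category 2 begins at V = 83 kt.
Required ΔP = (83/6.3)^(1/0.65) = 13.175^1.538 ≈ 52.80 mb.
P_c ≤ 1011 − 52.80 = 958.20, so the highest integer P_c is 958 mb.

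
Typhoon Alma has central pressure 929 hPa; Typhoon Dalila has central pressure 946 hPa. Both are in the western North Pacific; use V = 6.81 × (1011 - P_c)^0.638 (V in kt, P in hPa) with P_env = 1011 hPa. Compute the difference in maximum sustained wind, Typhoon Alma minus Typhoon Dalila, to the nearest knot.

16 kt

Typhoon Alma: ΔP = 82; V ≈ 6.81 × 82^0.638 ≈ 113.28 kt.
Typhoon Dalila: ΔP = 65; V ≈ 6.81 × 65^0.638 ≈ 97.68 kt.
Difference ≈ 113.28 − 97.68 = 15.60 → 16 kt.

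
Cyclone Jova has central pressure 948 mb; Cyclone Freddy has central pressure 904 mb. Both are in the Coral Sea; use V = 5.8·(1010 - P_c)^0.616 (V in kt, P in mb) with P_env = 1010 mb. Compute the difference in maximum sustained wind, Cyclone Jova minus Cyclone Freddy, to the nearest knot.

-29 kt

Cyclone Jova: ΔP = 62; V ≈ 5.8 × 62^0.616 ≈ 73.71 kt.
Cyclone Freddy: ΔP = 106; V ≈ 5.8 × 106^0.616 ≈ 102.57 kt.
Difference ≈ 73.71 − 102.57 = -28.86 → -29 kt.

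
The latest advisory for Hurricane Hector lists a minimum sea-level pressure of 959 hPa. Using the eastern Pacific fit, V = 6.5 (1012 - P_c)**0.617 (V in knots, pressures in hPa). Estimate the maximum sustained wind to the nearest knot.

ΔP = 1012 − 959 = 53 hPa.
53^0.617 ≈ 11.585.
V ≈ 6.5 × 11.585 ≈ 75.3 kt.

75 kt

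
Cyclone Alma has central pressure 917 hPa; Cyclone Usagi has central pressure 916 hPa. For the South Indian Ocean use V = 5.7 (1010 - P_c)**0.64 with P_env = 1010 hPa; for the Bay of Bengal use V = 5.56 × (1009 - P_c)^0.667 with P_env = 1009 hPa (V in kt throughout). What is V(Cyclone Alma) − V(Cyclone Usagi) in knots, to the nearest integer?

Cyclone Alma: ΔP = 93; V ≈ 5.7 × 93^0.64 ≈ 103.68 kt.
Cyclone Usagi: ΔP = 93; V ≈ 5.56 × 93^0.667 ≈ 114.30 kt.
Difference ≈ 103.68 − 114.30 = -10.62 → -11 kt.

-11 kt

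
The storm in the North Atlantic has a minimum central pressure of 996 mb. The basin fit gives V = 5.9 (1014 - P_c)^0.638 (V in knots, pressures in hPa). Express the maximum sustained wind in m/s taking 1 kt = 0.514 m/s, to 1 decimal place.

19.2 m/s

ΔP = 1014 − 996 = 18 mb.
V ≈ 5.9 × 18^0.638 = 5.9 × 6.322 ≈ 37.301 kt.
37.301 × 0.514 ≈ 19.17 m/s → 19.2 m/s.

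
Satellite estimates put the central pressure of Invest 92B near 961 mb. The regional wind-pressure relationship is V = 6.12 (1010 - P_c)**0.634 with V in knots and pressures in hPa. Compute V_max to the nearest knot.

72 kt

ΔP = 1010 − 961 = 49 mb.
49^0.634 ≈ 11.792.
V ≈ 6.12 × 11.792 ≈ 72.2 kt.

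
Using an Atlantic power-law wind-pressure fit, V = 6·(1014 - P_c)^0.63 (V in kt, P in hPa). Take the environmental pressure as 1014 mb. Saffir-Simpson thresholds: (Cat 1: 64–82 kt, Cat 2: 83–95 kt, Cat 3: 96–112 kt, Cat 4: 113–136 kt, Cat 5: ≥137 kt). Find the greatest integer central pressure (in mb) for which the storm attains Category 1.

Category 1 begins at V = 64 kt.
Required ΔP = (64/6)^(1/0.63) = 10.667^1.587 ≈ 42.83 mb.
P_c ≤ 1014 − 42.83 = 971.17, so the highest integer P_c is 971 mb.

971 mb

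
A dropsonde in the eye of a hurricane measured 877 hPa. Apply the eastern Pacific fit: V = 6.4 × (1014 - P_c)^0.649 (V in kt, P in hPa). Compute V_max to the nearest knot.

ΔP = 1014 − 877 = 137 hPa.
137^0.649 ≈ 24.363.
V ≈ 6.4 × 24.363 ≈ 155.9 kt.

156 kt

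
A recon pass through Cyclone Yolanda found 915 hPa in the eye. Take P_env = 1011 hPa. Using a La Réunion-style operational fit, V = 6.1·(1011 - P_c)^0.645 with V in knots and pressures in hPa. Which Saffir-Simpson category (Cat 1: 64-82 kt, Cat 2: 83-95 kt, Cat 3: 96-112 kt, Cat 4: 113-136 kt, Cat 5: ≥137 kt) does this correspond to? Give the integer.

ΔP = 1011 − 915 = 96 hPa.
V ≈ 6.1 × 96^0.645 = 6.1 × 18.99 ≈ 116 kt.
116 kt falls in the Category 4 band.

4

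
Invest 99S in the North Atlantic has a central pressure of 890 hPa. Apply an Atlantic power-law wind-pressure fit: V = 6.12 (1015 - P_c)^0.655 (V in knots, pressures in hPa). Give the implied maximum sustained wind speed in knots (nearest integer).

145 kt

ΔP = 1015 − 890 = 125 hPa.
125^0.655 ≈ 23.631.
V ≈ 6.12 × 23.631 ≈ 144.6 kt.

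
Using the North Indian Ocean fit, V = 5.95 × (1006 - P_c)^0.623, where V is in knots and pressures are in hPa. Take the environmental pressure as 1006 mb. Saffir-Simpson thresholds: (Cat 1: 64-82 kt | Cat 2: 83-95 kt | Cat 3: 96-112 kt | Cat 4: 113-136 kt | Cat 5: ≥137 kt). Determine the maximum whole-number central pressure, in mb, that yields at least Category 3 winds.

Category 3 begins at V = 96 kt.
Required ΔP = (96/5.95)^(1/0.623) = 16.134^1.605 ≈ 86.82 mb.
P_c ≤ 1006 − 86.82 = 919.18, so the highest integer P_c is 919 mb.

919 mb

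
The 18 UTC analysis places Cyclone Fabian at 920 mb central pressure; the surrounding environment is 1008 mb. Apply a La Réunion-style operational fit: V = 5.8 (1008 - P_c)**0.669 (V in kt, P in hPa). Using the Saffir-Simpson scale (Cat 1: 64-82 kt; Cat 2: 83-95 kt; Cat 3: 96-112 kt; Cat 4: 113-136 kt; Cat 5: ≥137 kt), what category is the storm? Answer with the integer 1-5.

ΔP = 1008 − 920 = 88 mb.
V ≈ 5.8 × 88^0.669 = 5.8 × 19.99 ≈ 116 kt.
116 kt falls in the Category 4 band.

4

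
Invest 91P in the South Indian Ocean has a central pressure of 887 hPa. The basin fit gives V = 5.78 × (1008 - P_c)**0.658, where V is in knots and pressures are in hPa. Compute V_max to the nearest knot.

136 kt

ΔP = 1008 − 887 = 121 hPa.
121^0.658 ≈ 23.468.
V ≈ 5.78 × 23.468 ≈ 135.6 kt.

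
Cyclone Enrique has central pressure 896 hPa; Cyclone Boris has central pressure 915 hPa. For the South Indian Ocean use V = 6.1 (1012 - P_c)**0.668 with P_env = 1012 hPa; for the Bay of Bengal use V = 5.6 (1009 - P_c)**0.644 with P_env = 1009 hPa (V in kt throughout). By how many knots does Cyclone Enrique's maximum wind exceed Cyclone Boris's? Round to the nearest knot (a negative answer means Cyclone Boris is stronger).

42 kt

Cyclone Enrique: ΔP = 116; V ≈ 6.1 × 116^0.668 ≈ 146.01 kt.
Cyclone Boris: ΔP = 94; V ≈ 5.6 × 94^0.644 ≈ 104.44 kt.
Difference ≈ 146.01 − 104.44 = 41.57 → 42 kt.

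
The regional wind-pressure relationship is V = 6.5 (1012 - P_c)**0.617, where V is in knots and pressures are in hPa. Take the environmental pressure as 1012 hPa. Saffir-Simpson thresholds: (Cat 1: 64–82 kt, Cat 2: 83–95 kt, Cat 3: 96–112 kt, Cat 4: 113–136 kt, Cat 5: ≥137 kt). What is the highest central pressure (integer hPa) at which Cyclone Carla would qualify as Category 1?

971 hPa

Category 1 begins at V = 64 kt.
Required ΔP = (64/6.5)^(1/0.617) = 9.846^1.621 ≈ 40.72 hPa.
P_c ≤ 1012 − 40.72 = 971.28, so the highest integer P_c is 971 hPa.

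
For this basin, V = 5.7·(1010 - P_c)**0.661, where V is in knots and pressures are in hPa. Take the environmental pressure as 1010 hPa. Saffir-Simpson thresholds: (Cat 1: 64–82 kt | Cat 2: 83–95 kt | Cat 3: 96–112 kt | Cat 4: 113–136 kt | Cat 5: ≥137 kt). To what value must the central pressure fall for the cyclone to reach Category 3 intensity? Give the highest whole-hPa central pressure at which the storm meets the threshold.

938 hPa

Category 3 begins at V = 96 kt.
Required ΔP = (96/5.7)^(1/0.661) = 16.842^1.513 ≈ 71.67 hPa.
P_c ≤ 1010 − 71.67 = 938.33, so the highest integer P_c is 938 hPa.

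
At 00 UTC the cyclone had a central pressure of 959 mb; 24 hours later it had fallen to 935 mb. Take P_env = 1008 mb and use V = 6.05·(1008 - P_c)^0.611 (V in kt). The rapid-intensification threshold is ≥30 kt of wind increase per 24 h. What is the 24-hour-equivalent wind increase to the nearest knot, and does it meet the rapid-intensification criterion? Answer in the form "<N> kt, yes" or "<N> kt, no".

18 kt, no

V₁: ΔP = 49, V ≈ 6.05 × 49^0.611 ≈ 65.23 kt.
V₂: ΔP = 73, V ≈ 6.05 × 73^0.611 ≈ 83.22 kt.
ΔV over 24 h = 17.99 kt → 24 h equivalent = 17.99 × 24/24 ≈ 17.99 kt.
18 kt < 30 kt ⇒ not rapid intensification.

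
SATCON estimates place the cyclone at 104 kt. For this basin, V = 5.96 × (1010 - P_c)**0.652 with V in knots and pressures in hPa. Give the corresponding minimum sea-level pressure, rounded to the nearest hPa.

ΔP = (V / 5.96)^(1/0.652) = (104/5.96)^1.534.
104/5.96 = 17.450; 17.450^1.534 ≈ 80.28 hPa.
P_c = 1010 − 80.28 = 929.72 ≈ 930 hPa.

930 hPa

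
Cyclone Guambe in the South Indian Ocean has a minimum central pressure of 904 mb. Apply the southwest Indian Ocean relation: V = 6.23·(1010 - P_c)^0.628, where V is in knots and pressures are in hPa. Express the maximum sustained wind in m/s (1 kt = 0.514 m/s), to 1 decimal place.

ΔP = 1010 − 904 = 106 mb.
V ≈ 6.23 × 106^0.628 = 6.23 × 18.702 ≈ 116.515 kt.
116.515 × 0.514 ≈ 59.89 m/s → 59.9 m/s.

59.9 m/s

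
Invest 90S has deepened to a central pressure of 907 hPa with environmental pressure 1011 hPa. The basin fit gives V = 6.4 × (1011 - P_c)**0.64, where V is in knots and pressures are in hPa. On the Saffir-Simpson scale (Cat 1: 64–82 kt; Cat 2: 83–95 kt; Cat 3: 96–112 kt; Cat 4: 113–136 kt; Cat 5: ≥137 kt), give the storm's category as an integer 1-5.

4

ΔP = 1011 − 907 = 104 hPa.
V ≈ 6.4 × 104^0.64 = 6.4 × 19.54 ≈ 125 kt.
125 kt falls in the Category 4 band.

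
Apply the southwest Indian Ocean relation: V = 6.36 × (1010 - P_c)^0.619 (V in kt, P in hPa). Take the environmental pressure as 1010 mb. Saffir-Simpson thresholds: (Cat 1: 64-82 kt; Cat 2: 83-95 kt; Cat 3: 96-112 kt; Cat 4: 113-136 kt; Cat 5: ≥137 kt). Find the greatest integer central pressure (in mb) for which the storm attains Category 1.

968 mb

Category 1 begins at V = 64 kt.
Required ΔP = (64/6.36)^(1/0.619) = 10.063^1.616 ≈ 41.68 mb.
P_c ≤ 1010 − 41.68 = 968.32, so the highest integer P_c is 968 mb.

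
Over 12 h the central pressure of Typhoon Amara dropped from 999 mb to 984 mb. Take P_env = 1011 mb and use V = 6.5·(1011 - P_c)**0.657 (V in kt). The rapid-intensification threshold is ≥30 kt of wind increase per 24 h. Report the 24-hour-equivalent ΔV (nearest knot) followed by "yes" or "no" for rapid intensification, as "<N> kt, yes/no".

47 kt, yes

V₁: ΔP = 12, V ≈ 6.5 × 12^0.657 ≈ 33.26 kt.
V₂: ΔP = 27, V ≈ 6.5 × 27^0.657 ≈ 56.67 kt.
ΔV over 12 h = 23.41 kt → 24 h equivalent = 23.41 × 24/12 ≈ 46.82 kt.
47 kt ≥ 30 kt ⇒ rapid intensification.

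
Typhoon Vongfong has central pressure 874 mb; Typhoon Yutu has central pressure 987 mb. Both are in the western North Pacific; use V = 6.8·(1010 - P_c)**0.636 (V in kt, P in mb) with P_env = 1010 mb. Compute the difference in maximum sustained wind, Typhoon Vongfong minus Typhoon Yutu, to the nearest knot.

105 kt

Typhoon Vongfong: ΔP = 136; V ≈ 6.8 × 136^0.636 ≈ 154.68 kt.
Typhoon Yutu: ΔP = 23; V ≈ 6.8 × 23^0.636 ≈ 49.95 kt.
Difference ≈ 154.68 − 49.95 = 104.73 → 105 kt.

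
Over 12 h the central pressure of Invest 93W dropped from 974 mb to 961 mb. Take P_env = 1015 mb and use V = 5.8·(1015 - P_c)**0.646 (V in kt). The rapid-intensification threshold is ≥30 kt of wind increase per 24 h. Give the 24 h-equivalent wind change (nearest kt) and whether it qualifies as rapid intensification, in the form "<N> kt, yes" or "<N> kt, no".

V₁: ΔP = 41, V ≈ 5.8 × 41^0.646 ≈ 63.87 kt.
V₂: ΔP = 54, V ≈ 5.8 × 54^0.646 ≈ 76.31 kt.
ΔV over 12 h = 12.44 kt → 24 h equivalent = 12.44 × 24/12 ≈ 24.88 kt.
25 kt < 30 kt ⇒ not rapid intensification.

25 kt, no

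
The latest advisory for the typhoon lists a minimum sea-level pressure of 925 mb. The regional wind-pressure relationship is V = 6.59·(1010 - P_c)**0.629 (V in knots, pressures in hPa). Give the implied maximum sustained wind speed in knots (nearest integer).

ΔP = 1010 − 925 = 85 mb.
85^0.629 ≈ 16.353.
V ≈ 6.59 × 16.353 ≈ 107.8 kt.

108 kt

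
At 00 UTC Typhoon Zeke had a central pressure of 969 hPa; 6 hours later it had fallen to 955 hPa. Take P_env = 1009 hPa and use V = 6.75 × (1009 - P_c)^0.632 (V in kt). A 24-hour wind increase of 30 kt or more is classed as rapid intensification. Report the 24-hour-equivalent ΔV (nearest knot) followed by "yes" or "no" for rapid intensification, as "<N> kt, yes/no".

V₁: ΔP = 40, V ≈ 6.75 × 40^0.632 ≈ 69.47 kt.
V₂: ΔP = 54, V ≈ 6.75 × 54^0.632 ≈ 83.98 kt.
ΔV over 6 h = 14.51 kt → 24 h equivalent = 14.51 × 24/6 ≈ 58.04 kt.
58 kt ≥ 30 kt ⇒ rapid intensification.

58 kt, yes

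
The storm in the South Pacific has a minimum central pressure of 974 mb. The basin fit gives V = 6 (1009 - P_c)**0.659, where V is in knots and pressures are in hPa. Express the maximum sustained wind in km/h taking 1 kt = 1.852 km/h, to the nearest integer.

116 km/h

ΔP = 1009 − 974 = 35 mb.
V ≈ 6 × 35^0.659 = 6 × 10.412 ≈ 62.473 kt.
62.473 × 1.852 ≈ 115.70 km/h → 116 km/h.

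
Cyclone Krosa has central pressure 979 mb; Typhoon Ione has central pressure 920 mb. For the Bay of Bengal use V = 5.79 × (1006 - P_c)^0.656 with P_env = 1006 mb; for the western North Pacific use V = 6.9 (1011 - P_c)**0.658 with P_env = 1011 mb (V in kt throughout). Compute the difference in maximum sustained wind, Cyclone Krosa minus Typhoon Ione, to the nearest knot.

Cyclone Krosa: ΔP = 27; V ≈ 5.79 × 27^0.656 ≈ 50.31 kt.
Typhoon Ione: ΔP = 91; V ≈ 6.9 × 91^0.658 ≈ 134.25 kt.
Difference ≈ 50.31 − 134.25 = -83.94 → -84 kt.

-84 kt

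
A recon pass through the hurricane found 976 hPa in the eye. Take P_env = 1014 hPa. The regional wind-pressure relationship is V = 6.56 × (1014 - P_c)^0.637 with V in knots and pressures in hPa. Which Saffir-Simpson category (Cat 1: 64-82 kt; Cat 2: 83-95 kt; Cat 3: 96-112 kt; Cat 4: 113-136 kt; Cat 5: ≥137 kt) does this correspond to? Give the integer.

1

ΔP = 1014 − 976 = 38 hPa.
V ≈ 6.56 × 38^0.637 = 6.56 × 10.15 ≈ 67 kt.
67 kt falls in the Category 1 band.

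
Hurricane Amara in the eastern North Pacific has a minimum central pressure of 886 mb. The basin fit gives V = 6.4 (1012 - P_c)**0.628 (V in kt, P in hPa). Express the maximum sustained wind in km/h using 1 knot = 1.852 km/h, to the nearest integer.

ΔP = 1012 − 886 = 126 mb.
V ≈ 6.4 × 126^0.628 = 6.4 × 20.846 ≈ 133.417 kt.
133.417 × 1.852 ≈ 247.09 km/h → 247 km/h.

247 km/h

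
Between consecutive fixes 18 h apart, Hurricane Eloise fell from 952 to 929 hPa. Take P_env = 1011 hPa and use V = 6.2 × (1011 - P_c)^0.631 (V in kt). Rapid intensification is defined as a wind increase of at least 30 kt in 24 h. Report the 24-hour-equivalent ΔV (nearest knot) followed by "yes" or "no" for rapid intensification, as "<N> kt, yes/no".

25 kt, no

V₁: ΔP = 59, V ≈ 6.2 × 59^0.631 ≈ 81.25 kt.
V₂: ΔP = 82, V ≈ 6.2 × 82^0.631 ≈ 100.00 kt.
ΔV over 18 h = 18.75 kt → 24 h equivalent = 18.75 × 24/18 ≈ 25.00 kt.
25 kt < 30 kt ⇒ not rapid intensification.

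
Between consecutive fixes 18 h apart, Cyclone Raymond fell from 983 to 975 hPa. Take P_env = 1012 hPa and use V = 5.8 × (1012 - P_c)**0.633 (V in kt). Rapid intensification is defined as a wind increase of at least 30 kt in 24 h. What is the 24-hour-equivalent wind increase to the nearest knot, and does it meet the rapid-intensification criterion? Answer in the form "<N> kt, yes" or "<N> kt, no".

11 kt, no

V₁: ΔP = 29, V ≈ 5.8 × 29^0.633 ≈ 48.88 kt.
V₂: ΔP = 37, V ≈ 5.8 × 37^0.633 ≈ 57.03 kt.
ΔV over 18 h = 8.15 kt → 24 h equivalent = 8.15 × 24/18 ≈ 10.87 kt.
11 kt < 30 kt ⇒ not rapid intensification.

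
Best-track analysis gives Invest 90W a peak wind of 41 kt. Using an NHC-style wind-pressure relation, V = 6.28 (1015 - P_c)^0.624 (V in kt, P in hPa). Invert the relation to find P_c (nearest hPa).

ΔP = (V / 6.28)^(1/0.624) = (41/6.28)^1.603.
41/6.28 = 6.529; 6.529^1.603 ≈ 20.22 hPa.
P_c = 1015 − 20.22 = 994.78 ≈ 995 hPa.

995 hPa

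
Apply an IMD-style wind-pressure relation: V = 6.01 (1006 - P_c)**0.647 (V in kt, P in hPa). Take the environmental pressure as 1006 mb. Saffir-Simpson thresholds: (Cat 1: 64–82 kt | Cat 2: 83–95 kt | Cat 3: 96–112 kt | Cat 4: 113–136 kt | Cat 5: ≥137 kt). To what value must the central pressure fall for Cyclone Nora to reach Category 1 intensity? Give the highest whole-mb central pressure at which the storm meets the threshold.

967 mb

Category 1 begins at V = 64 kt.
Required ΔP = (64/6.01)^(1/0.647) = 10.649^1.546 ≈ 38.71 mb.
P_c ≤ 1006 − 38.71 = 967.29, so the highest integer P_c is 967 mb.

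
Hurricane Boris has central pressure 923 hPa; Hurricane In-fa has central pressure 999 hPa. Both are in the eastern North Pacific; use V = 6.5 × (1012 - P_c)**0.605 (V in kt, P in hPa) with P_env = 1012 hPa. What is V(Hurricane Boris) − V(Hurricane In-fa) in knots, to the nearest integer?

Hurricane Boris: ΔP = 89; V ≈ 6.5 × 89^0.605 ≈ 98.24 kt.
Hurricane In-fa: ΔP = 13; V ≈ 6.5 × 13^0.605 ≈ 30.68 kt.
Difference ≈ 98.24 − 30.68 = 67.56 → 68 kt.

68 kt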